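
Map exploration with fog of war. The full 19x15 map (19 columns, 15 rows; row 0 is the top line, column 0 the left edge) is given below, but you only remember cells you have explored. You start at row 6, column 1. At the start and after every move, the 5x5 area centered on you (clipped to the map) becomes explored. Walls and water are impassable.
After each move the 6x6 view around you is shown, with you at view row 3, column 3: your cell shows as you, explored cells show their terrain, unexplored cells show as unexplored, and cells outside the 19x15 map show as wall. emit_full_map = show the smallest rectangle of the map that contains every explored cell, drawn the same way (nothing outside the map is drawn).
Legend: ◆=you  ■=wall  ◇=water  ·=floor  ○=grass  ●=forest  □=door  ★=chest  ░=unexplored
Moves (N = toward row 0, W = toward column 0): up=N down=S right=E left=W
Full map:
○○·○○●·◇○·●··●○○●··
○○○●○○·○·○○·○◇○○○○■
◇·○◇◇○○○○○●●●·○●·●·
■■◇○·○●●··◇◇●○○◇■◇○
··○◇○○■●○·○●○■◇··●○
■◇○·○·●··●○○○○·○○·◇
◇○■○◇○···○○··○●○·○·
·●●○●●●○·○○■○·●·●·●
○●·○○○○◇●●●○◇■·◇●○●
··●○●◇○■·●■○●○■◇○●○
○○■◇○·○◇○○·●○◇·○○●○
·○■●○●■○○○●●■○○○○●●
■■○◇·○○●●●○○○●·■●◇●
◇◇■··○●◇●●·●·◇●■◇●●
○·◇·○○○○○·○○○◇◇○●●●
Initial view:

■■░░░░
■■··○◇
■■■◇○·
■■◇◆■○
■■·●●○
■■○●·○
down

■■··○◇
■■■◇○·
■■◇○■○
■■·◆●○
■■○●·○
■■··●○

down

■■■◇○·
■■◇○■○
■■·●●○
■■○◆·○
■■··●○
■■○○■◇

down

■■◇○■○
■■·●●○
■■○●·○
■■·◆●○
■■○○■◇
■■·○■●

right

■◇○■○░
■·●●○●
■○●·○○
■··◆○●
■○○■◇○
■·○■●○

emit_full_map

··○◇░
■◇○·░
◇○■○░
·●●○●
○●·○○
··◆○●
○○■◇○
·○■●○

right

◇○■○░░
·●●○●●
○●·○○○
··●◆●◇
○○■◇○·
·○■●○●

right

○■○░░░
●●○●●●
●·○○○○
·●○◆◇○
○■◇○·○
○■●○●■

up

◇○·░░░
○■○◇○·
●●○●●●
●·○◆○○
·●○●◇○
○■◇○·○

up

·○◇░░░
◇○·○·●
○■○◇○·
●●○◆●●
●·○○○○
·●○●◇○

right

○◇░░░░
○·○·●·
■○◇○··
●○●◆●○
·○○○○◇
●○●◇○■

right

◇░░░░░
·○·●··
○◇○···
○●●◆○·
○○○○◇●
○●◇○■·

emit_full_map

··○◇░░░░░
■◇○·○·●··
◇○■○◇○···
·●●○●●◆○·
○●·○○○○◇●
··●○●◇○■·
○○■◇○·○░░
·○■●○●■░░

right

░░░░░░
○·●··●
◇○···○
●●●◆·○
○○○◇●●
●◇○■·●

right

░░░░░░
·●··●○
○···○○
●●○◆○○
○○◇●●●
◇○■·●■

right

░░░░░░
●··●○○
···○○·
●○·◆○■
○◇●●●○
○■·●■○

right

░░░░░░
··●○○○
··○○··
○·○◆■○
◇●●●○◇
■·●■○●

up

░░░░░░
░○·○●○
··●○○○
··○◆··
○·○○■○
◇●●●○◇

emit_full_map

··○◇░░░░○·○●○
■◇○·○·●··●○○○
◇○■○◇○···○◆··
·●●○●●●○·○○■○
○●·○○○○◇●●●○◇
··●○●◇○■·●■○●
○○■◇○·○░░░░░░
·○■●○●■░░░░░░

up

░░░░░░
░··◇◇●
░○·○●○
··●◆○○
··○○··
○·○○■○

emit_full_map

░░░░░░░░··◇◇●
··○◇░░░░○·○●○
■◇○·○·●··●◆○○
◇○■○◇○···○○··
·●●○●●●○·○○■○
○●·○○○○◇●●●○◇
··●○●◇○■·●■○●
○○■◇○·○░░░░░░
·○■●○●■░░░░░░


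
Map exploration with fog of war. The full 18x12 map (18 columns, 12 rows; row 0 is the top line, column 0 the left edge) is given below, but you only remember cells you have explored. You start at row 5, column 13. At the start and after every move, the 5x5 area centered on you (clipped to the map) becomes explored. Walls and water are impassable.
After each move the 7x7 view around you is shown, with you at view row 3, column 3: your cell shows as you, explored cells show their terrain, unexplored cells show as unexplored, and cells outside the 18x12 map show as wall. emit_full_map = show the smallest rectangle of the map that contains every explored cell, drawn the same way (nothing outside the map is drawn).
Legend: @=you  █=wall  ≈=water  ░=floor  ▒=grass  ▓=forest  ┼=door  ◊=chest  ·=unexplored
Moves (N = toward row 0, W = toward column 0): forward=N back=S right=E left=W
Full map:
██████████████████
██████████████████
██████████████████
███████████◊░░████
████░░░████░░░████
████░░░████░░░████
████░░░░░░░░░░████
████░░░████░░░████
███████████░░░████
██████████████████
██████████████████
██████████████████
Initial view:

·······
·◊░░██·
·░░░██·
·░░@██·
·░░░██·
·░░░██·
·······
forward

·······
·█████·
·◊░░██·
·░░@██·
·░░░██·
·░░░██·
·░░░██·

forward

·······
·█████·
·█████·
·◊░@██·
·░░░██·
·░░░██·
·░░░██·

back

·█████·
·█████·
·◊░░██·
·░░@██·
·░░░██·
·░░░██·
·░░░██·

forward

·······
·█████·
·█████·
·◊░@██·
·░░░██·
·░░░██·
·░░░██·

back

·█████·
·█████·
·◊░░██·
·░░@██·
·░░░██·
·░░░██·
·░░░██·

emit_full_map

█████
█████
◊░░██
░░@██
░░░██
░░░██
░░░██


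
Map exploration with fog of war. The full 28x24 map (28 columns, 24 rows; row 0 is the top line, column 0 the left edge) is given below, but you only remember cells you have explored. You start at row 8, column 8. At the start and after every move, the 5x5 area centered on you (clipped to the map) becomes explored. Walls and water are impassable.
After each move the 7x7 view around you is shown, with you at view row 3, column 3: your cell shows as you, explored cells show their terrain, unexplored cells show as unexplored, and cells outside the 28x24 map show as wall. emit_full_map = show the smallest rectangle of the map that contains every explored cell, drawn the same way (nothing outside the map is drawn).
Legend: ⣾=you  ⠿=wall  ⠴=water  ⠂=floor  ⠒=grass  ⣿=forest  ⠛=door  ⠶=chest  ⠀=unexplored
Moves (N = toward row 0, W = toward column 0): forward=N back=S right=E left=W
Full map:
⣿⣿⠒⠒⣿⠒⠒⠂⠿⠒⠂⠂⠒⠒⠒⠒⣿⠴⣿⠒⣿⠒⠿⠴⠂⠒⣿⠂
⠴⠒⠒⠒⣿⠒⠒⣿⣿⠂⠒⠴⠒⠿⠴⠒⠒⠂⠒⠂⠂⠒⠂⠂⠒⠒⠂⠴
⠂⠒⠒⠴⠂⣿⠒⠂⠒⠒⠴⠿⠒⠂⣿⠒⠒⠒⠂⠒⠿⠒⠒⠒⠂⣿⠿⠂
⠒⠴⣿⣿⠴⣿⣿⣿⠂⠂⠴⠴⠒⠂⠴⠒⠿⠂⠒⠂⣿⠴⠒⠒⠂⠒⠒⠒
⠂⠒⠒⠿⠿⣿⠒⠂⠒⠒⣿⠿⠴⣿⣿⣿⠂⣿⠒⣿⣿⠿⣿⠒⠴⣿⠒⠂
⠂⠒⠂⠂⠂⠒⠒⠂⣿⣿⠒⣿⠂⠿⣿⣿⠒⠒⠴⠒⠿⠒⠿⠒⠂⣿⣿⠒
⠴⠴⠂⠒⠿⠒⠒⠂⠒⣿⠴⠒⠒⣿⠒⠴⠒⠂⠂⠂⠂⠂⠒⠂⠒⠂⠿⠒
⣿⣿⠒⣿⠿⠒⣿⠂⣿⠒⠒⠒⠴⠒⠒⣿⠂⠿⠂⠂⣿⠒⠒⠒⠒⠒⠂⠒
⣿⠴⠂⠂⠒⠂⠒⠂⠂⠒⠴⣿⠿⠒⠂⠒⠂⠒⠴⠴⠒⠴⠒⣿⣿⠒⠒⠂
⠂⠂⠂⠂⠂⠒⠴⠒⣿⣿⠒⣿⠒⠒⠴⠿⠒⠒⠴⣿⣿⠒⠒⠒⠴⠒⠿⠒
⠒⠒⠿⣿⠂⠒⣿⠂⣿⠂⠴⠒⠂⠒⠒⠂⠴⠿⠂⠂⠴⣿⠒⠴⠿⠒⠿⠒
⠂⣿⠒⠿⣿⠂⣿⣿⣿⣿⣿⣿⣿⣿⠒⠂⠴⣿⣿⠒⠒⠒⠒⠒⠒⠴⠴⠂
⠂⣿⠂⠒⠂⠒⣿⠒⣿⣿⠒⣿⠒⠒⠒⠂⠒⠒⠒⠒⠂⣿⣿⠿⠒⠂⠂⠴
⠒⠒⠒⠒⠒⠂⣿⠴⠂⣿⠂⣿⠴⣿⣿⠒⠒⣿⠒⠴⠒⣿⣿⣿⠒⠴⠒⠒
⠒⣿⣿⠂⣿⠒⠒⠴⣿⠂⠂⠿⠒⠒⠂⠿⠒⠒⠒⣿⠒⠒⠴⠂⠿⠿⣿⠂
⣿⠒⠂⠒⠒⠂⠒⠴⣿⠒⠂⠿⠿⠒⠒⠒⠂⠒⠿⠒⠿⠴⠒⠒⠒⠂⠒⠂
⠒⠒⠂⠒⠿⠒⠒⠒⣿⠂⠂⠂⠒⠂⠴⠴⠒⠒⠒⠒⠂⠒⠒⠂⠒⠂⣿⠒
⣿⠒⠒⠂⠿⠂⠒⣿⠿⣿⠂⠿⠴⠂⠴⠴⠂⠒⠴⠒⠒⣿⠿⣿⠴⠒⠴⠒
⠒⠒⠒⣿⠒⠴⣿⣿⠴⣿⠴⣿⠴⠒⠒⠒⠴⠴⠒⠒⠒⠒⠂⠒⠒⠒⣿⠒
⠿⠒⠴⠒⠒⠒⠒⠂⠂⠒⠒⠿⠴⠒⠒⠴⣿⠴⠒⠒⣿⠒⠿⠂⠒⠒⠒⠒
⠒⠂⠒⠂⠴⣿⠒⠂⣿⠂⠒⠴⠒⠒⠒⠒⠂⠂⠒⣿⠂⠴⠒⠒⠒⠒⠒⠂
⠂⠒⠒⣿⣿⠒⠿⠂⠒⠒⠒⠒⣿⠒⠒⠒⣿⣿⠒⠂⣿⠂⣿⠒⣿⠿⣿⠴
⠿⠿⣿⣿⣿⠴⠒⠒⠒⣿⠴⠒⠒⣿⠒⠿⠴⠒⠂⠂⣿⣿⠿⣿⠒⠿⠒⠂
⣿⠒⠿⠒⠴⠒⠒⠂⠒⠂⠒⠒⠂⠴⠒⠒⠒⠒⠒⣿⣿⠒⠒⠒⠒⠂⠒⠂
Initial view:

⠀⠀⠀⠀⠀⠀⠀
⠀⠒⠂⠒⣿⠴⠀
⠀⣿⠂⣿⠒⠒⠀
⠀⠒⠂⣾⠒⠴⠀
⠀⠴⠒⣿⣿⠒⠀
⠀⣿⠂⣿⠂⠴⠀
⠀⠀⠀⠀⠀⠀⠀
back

⠀⠒⠂⠒⣿⠴⠀
⠀⣿⠂⣿⠒⠒⠀
⠀⠒⠂⠂⠒⠴⠀
⠀⠴⠒⣾⣿⠒⠀
⠀⣿⠂⣿⠂⠴⠀
⠀⣿⣿⣿⣿⣿⠀
⠀⠀⠀⠀⠀⠀⠀

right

⠒⠂⠒⣿⠴⠀⠀
⣿⠂⣿⠒⠒⠒⠀
⠒⠂⠂⠒⠴⣿⠀
⠴⠒⣿⣾⠒⣿⠀
⣿⠂⣿⠂⠴⠒⠀
⣿⣿⣿⣿⣿⣿⠀
⠀⠀⠀⠀⠀⠀⠀

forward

⠀⠀⠀⠀⠀⠀⠀
⠒⠂⠒⣿⠴⠒⠀
⣿⠂⣿⠒⠒⠒⠀
⠒⠂⠂⣾⠴⣿⠀
⠴⠒⣿⣿⠒⣿⠀
⣿⠂⣿⠂⠴⠒⠀
⣿⣿⣿⣿⣿⣿⠀

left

⠀⠀⠀⠀⠀⠀⠀
⠀⠒⠂⠒⣿⠴⠒
⠀⣿⠂⣿⠒⠒⠒
⠀⠒⠂⣾⠒⠴⣿
⠀⠴⠒⣿⣿⠒⣿
⠀⣿⠂⣿⠂⠴⠒
⠀⣿⣿⣿⣿⣿⣿

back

⠀⠒⠂⠒⣿⠴⠒
⠀⣿⠂⣿⠒⠒⠒
⠀⠒⠂⠂⠒⠴⣿
⠀⠴⠒⣾⣿⠒⣿
⠀⣿⠂⣿⠂⠴⠒
⠀⣿⣿⣿⣿⣿⣿
⠀⠀⠀⠀⠀⠀⠀

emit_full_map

⠒⠂⠒⣿⠴⠒
⣿⠂⣿⠒⠒⠒
⠒⠂⠂⠒⠴⣿
⠴⠒⣾⣿⠒⣿
⣿⠂⣿⠂⠴⠒
⣿⣿⣿⣿⣿⣿

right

⠒⠂⠒⣿⠴⠒⠀
⣿⠂⣿⠒⠒⠒⠀
⠒⠂⠂⠒⠴⣿⠀
⠴⠒⣿⣾⠒⣿⠀
⣿⠂⣿⠂⠴⠒⠀
⣿⣿⣿⣿⣿⣿⠀
⠀⠀⠀⠀⠀⠀⠀

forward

⠀⠀⠀⠀⠀⠀⠀
⠒⠂⠒⣿⠴⠒⠀
⣿⠂⣿⠒⠒⠒⠀
⠒⠂⠂⣾⠴⣿⠀
⠴⠒⣿⣿⠒⣿⠀
⣿⠂⣿⠂⠴⠒⠀
⣿⣿⣿⣿⣿⣿⠀

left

⠀⠀⠀⠀⠀⠀⠀
⠀⠒⠂⠒⣿⠴⠒
⠀⣿⠂⣿⠒⠒⠒
⠀⠒⠂⣾⠒⠴⣿
⠀⠴⠒⣿⣿⠒⣿
⠀⣿⠂⣿⠂⠴⠒
⠀⣿⣿⣿⣿⣿⣿

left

⠀⠀⠀⠀⠀⠀⠀
⠀⠒⠒⠂⠒⣿⠴
⠀⠒⣿⠂⣿⠒⠒
⠀⠂⠒⣾⠂⠒⠴
⠀⠒⠴⠒⣿⣿⠒
⠀⠒⣿⠂⣿⠂⠴
⠀⠀⣿⣿⣿⣿⣿

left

⠀⠀⠀⠀⠀⠀⠀
⠀⠿⠒⠒⠂⠒⣿
⠀⠿⠒⣿⠂⣿⠒
⠀⠒⠂⣾⠂⠂⠒
⠀⠂⠒⠴⠒⣿⣿
⠀⠂⠒⣿⠂⣿⠂
⠀⠀⠀⣿⣿⣿⣿

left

⠀⠀⠀⠀⠀⠀⠀
⠀⠒⠿⠒⠒⠂⠒
⠀⣿⠿⠒⣿⠂⣿
⠀⠂⠒⣾⠒⠂⠂
⠀⠂⠂⠒⠴⠒⣿
⠀⣿⠂⠒⣿⠂⣿
⠀⠀⠀⠀⣿⣿⣿

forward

⠀⠀⠀⠀⠀⠀⠀
⠀⠂⠂⠒⠒⠂⠀
⠀⠒⠿⠒⠒⠂⠒
⠀⣿⠿⣾⣿⠂⣿
⠀⠂⠒⠂⠒⠂⠂
⠀⠂⠂⠒⠴⠒⣿
⠀⣿⠂⠒⣿⠂⣿

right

⠀⠀⠀⠀⠀⠀⠀
⠂⠂⠒⠒⠂⣿⠀
⠒⠿⠒⠒⠂⠒⣿
⣿⠿⠒⣾⠂⣿⠒
⠂⠒⠂⠒⠂⠂⠒
⠂⠂⠒⠴⠒⣿⣿
⣿⠂⠒⣿⠂⣿⠂

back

⠂⠂⠒⠒⠂⣿⠀
⠒⠿⠒⠒⠂⠒⣿
⣿⠿⠒⣿⠂⣿⠒
⠂⠒⠂⣾⠂⠂⠒
⠂⠂⠒⠴⠒⣿⣿
⣿⠂⠒⣿⠂⣿⠂
⠀⠀⠀⣿⣿⣿⣿

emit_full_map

⠂⠂⠒⠒⠂⣿⠀⠀⠀
⠒⠿⠒⠒⠂⠒⣿⠴⠒
⣿⠿⠒⣿⠂⣿⠒⠒⠒
⠂⠒⠂⣾⠂⠂⠒⠴⣿
⠂⠂⠒⠴⠒⣿⣿⠒⣿
⣿⠂⠒⣿⠂⣿⠂⠴⠒
⠀⠀⠀⣿⣿⣿⣿⣿⣿

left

⠀⠂⠂⠒⠒⠂⣿
⠀⠒⠿⠒⠒⠂⠒
⠀⣿⠿⠒⣿⠂⣿
⠀⠂⠒⣾⠒⠂⠂
⠀⠂⠂⠒⠴⠒⣿
⠀⣿⠂⠒⣿⠂⣿
⠀⠀⠀⠀⣿⣿⣿

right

⠂⠂⠒⠒⠂⣿⠀
⠒⠿⠒⠒⠂⠒⣿
⣿⠿⠒⣿⠂⣿⠒
⠂⠒⠂⣾⠂⠂⠒
⠂⠂⠒⠴⠒⣿⣿
⣿⠂⠒⣿⠂⣿⠂
⠀⠀⠀⣿⣿⣿⣿

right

⠂⠒⠒⠂⣿⠀⠀
⠿⠒⠒⠂⠒⣿⠴
⠿⠒⣿⠂⣿⠒⠒
⠒⠂⠒⣾⠂⠒⠴
⠂⠒⠴⠒⣿⣿⠒
⠂⠒⣿⠂⣿⠂⠴
⠀⠀⣿⣿⣿⣿⣿

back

⠿⠒⠒⠂⠒⣿⠴
⠿⠒⣿⠂⣿⠒⠒
⠒⠂⠒⠂⠂⠒⠴
⠂⠒⠴⣾⣿⣿⠒
⠂⠒⣿⠂⣿⠂⠴
⠀⠂⣿⣿⣿⣿⣿
⠀⠀⠀⠀⠀⠀⠀

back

⠿⠒⣿⠂⣿⠒⠒
⠒⠂⠒⠂⠂⠒⠴
⠂⠒⠴⠒⣿⣿⠒
⠂⠒⣿⣾⣿⠂⠴
⠀⠂⣿⣿⣿⣿⣿
⠀⠒⣿⠒⣿⣿⠀
⠀⠀⠀⠀⠀⠀⠀

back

⠒⠂⠒⠂⠂⠒⠴
⠂⠒⠴⠒⣿⣿⠒
⠂⠒⣿⠂⣿⠂⠴
⠀⠂⣿⣾⣿⣿⣿
⠀⠒⣿⠒⣿⣿⠀
⠀⠂⣿⠴⠂⣿⠀
⠀⠀⠀⠀⠀⠀⠀

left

⠂⠒⠂⠒⠂⠂⠒
⠂⠂⠒⠴⠒⣿⣿
⣿⠂⠒⣿⠂⣿⠂
⠀⣿⠂⣾⣿⣿⣿
⠀⠂⠒⣿⠒⣿⣿
⠀⠒⠂⣿⠴⠂⣿
⠀⠀⠀⠀⠀⠀⠀

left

⠀⠂⠒⠂⠒⠂⠂
⠀⠂⠂⠒⠴⠒⣿
⠀⣿⠂⠒⣿⠂⣿
⠀⠿⣿⣾⣿⣿⣿
⠀⠒⠂⠒⣿⠒⣿
⠀⠒⠒⠂⣿⠴⠂
⠀⠀⠀⠀⠀⠀⠀

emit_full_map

⠂⠂⠒⠒⠂⣿⠀⠀⠀
⠒⠿⠒⠒⠂⠒⣿⠴⠒
⣿⠿⠒⣿⠂⣿⠒⠒⠒
⠂⠒⠂⠒⠂⠂⠒⠴⣿
⠂⠂⠒⠴⠒⣿⣿⠒⣿
⣿⠂⠒⣿⠂⣿⠂⠴⠒
⠿⣿⣾⣿⣿⣿⣿⣿⣿
⠒⠂⠒⣿⠒⣿⣿⠀⠀
⠒⠒⠂⣿⠴⠂⣿⠀⠀

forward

⠀⣿⠿⠒⣿⠂⣿
⠀⠂⠒⠂⠒⠂⠂
⠀⠂⠂⠒⠴⠒⣿
⠀⣿⠂⣾⣿⠂⣿
⠀⠿⣿⠂⣿⣿⣿
⠀⠒⠂⠒⣿⠒⣿
⠀⠒⠒⠂⣿⠴⠂

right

⣿⠿⠒⣿⠂⣿⠒
⠂⠒⠂⠒⠂⠂⠒
⠂⠂⠒⠴⠒⣿⣿
⣿⠂⠒⣾⠂⣿⠂
⠿⣿⠂⣿⣿⣿⣿
⠒⠂⠒⣿⠒⣿⣿
⠒⠒⠂⣿⠴⠂⣿

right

⠿⠒⣿⠂⣿⠒⠒
⠒⠂⠒⠂⠂⠒⠴
⠂⠒⠴⠒⣿⣿⠒
⠂⠒⣿⣾⣿⠂⠴
⣿⠂⣿⣿⣿⣿⣿
⠂⠒⣿⠒⣿⣿⠀
⠒⠂⣿⠴⠂⣿⠀

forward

⠿⠒⠒⠂⠒⣿⠴
⠿⠒⣿⠂⣿⠒⠒
⠒⠂⠒⠂⠂⠒⠴
⠂⠒⠴⣾⣿⣿⠒
⠂⠒⣿⠂⣿⠂⠴
⣿⠂⣿⣿⣿⣿⣿
⠂⠒⣿⠒⣿⣿⠀

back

⠿⠒⣿⠂⣿⠒⠒
⠒⠂⠒⠂⠂⠒⠴
⠂⠒⠴⠒⣿⣿⠒
⠂⠒⣿⣾⣿⠂⠴
⣿⠂⣿⣿⣿⣿⣿
⠂⠒⣿⠒⣿⣿⠀
⠒⠂⣿⠴⠂⣿⠀

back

⠒⠂⠒⠂⠂⠒⠴
⠂⠒⠴⠒⣿⣿⠒
⠂⠒⣿⠂⣿⠂⠴
⣿⠂⣿⣾⣿⣿⣿
⠂⠒⣿⠒⣿⣿⠀
⠒⠂⣿⠴⠂⣿⠀
⠀⠀⠀⠀⠀⠀⠀


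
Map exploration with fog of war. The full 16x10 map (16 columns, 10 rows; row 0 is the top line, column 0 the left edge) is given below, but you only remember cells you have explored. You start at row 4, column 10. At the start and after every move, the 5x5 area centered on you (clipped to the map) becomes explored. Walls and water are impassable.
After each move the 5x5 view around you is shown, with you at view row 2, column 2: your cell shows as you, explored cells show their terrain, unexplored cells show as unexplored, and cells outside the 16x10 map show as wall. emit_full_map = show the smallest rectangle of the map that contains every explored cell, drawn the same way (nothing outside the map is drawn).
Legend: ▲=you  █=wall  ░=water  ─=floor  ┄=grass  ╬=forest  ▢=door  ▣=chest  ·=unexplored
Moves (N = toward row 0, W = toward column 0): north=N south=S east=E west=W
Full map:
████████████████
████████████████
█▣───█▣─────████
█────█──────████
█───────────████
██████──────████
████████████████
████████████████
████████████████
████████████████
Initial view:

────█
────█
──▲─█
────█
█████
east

───██
───██
──▲██
───██
█████

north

█████
───██
──▲██
───██
───██

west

█████
────█
──▲─█
────█
────█

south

────█
────█
──▲─█
────█
█████

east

───██
───██
──▲██
───██
█████

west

────█
────█
──▲─█
────█
█████

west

─────
─────
──▲──
─────
█████

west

▣────
─────
──▲──
─────
█████

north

█████
▣────
──▲──
─────
─────

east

█████
─────
──▲──
─────
─────

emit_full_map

████████
▣─────██
───▲──██
──────██
──────██
████████

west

█████
▣────
──▲──
─────
─────

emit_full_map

████████
▣─────██
──▲───██
──────██
──────██
████████


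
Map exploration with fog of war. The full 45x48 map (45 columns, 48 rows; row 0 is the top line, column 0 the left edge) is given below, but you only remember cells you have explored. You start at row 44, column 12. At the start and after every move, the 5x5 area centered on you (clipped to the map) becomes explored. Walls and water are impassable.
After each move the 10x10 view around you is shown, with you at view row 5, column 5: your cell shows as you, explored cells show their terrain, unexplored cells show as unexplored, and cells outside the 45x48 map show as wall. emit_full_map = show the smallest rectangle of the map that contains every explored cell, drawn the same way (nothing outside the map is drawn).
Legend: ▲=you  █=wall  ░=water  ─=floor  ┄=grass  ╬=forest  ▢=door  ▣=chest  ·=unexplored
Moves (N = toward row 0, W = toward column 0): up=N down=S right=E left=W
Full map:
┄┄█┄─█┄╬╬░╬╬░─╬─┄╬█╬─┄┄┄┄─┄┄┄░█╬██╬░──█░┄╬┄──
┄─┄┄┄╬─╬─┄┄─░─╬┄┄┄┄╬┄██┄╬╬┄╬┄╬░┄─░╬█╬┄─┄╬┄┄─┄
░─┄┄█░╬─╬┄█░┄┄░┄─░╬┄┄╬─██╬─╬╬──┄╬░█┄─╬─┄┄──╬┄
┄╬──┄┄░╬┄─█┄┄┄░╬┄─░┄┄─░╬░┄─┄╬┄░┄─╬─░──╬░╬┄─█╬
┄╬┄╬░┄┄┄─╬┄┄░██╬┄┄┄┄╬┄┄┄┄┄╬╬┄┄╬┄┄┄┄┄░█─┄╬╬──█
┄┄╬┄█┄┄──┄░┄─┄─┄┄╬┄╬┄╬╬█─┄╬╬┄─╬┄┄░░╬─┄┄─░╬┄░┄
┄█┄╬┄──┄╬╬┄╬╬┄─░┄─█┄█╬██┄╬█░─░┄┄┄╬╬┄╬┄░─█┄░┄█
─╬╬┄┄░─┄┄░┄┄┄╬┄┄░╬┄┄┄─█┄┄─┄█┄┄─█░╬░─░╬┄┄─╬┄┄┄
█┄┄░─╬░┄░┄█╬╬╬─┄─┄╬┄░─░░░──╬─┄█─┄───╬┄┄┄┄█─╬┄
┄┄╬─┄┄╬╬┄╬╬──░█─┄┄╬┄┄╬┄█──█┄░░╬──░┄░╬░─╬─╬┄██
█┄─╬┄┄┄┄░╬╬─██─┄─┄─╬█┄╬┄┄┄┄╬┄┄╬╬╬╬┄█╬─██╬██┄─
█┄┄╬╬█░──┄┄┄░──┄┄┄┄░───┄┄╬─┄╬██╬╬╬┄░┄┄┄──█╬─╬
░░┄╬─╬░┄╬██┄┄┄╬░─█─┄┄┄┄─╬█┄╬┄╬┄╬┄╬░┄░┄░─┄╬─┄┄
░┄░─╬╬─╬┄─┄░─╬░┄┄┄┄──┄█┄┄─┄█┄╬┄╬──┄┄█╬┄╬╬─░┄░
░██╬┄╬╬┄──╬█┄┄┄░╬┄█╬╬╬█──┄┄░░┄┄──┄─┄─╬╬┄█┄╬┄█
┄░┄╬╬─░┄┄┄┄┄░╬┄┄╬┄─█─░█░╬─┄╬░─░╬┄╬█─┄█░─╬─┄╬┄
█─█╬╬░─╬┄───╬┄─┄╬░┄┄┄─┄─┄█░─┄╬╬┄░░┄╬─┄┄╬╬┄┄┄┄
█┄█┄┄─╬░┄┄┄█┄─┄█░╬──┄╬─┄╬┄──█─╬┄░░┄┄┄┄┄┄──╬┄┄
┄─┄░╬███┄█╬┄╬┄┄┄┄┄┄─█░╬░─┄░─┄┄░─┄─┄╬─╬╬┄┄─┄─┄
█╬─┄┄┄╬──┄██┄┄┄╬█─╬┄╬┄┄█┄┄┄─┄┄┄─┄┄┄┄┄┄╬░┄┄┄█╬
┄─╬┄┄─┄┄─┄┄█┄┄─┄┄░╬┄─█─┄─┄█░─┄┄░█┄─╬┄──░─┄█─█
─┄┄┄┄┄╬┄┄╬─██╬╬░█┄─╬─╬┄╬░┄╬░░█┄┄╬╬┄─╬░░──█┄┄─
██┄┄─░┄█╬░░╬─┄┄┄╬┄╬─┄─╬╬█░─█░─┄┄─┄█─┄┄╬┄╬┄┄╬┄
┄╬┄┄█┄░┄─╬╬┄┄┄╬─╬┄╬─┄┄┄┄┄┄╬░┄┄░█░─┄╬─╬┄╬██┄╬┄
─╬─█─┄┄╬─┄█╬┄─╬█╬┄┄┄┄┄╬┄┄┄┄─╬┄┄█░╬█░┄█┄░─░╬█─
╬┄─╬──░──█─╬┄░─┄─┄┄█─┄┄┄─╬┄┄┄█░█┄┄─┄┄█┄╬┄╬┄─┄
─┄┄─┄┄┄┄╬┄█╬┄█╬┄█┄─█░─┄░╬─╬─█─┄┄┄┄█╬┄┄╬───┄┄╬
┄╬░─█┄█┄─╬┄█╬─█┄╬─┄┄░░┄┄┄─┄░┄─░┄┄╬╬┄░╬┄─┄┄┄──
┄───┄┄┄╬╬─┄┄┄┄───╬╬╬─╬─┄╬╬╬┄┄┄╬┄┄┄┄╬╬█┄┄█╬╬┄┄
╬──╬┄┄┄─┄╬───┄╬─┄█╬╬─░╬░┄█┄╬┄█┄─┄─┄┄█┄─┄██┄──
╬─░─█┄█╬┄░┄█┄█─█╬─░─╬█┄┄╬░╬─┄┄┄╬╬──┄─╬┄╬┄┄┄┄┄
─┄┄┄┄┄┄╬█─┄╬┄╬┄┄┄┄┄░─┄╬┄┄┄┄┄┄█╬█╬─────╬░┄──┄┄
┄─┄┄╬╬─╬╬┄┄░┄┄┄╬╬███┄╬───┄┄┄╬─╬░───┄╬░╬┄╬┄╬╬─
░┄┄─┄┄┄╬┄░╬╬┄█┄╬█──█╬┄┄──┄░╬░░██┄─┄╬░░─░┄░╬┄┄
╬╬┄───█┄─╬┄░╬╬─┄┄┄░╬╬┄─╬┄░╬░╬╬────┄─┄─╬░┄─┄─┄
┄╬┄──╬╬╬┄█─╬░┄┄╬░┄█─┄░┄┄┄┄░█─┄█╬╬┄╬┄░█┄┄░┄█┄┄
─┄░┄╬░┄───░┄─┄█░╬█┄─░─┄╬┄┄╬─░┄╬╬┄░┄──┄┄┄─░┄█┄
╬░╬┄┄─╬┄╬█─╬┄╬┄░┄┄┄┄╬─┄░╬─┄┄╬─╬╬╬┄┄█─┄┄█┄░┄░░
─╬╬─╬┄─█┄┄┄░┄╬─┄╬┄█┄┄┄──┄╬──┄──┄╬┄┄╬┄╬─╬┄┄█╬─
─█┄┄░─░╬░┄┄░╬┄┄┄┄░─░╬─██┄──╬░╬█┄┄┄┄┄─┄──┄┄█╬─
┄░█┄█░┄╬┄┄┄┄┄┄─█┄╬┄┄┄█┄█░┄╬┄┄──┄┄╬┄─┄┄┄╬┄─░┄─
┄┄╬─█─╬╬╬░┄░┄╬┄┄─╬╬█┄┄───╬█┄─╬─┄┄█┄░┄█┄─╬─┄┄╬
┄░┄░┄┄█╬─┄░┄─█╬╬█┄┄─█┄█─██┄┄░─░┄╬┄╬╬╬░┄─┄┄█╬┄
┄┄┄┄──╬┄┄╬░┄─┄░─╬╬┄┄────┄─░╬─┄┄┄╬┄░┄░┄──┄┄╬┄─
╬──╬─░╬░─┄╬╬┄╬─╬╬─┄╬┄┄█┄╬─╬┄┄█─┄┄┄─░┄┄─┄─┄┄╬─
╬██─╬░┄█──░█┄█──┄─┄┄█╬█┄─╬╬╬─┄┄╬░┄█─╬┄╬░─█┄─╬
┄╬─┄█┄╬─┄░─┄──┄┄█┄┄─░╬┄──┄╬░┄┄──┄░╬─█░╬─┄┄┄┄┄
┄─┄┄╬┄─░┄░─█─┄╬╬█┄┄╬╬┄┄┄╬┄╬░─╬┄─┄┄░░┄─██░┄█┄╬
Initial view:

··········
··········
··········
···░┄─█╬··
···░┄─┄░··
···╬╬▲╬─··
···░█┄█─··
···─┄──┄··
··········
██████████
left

··········
··········
··········
···┄░┄─█╬·
···╬░┄─┄░·
···┄╬▲┄╬─·
···─░█┄█─·
···░─┄──┄·
··········
██████████

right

··········
··········
··········
··┄░┄─█╬··
··╬░┄─┄░··
··┄╬╬▲╬─··
··─░█┄█─··
··░─┄──┄··
··········
██████████

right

··········
··········
··········
·┄░┄─█╬╬··
·╬░┄─┄░─··
·┄╬╬┄▲─╬··
·─░█┄█──··
·░─┄──┄┄··
··········
██████████

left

··········
··········
··········
··┄░┄─█╬╬·
··╬░┄─┄░─·
··┄╬╬▲╬─╬·
··─░█┄█──·
··░─┄──┄┄·
··········
██████████

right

··········
··········
··········
·┄░┄─█╬╬··
·╬░┄─┄░─··
·┄╬╬┄▲─╬··
·─░█┄█──··
·░─┄──┄┄··
··········
██████████

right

··········
··········
··········
┄░┄─█╬╬█··
╬░┄─┄░─╬··
┄╬╬┄╬▲╬╬··
─░█┄█──┄··
░─┄──┄┄█··
··········
██████████

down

··········
··········
┄░┄─█╬╬█··
╬░┄─┄░─╬··
┄╬╬┄╬─╬╬··
─░█┄█▲─┄··
░─┄──┄┄█··
···─┄╬╬█··
██████████
██████████

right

··········
··········
░┄─█╬╬█···
░┄─┄░─╬╬··
╬╬┄╬─╬╬─··
░█┄█─▲┄─··
─┄──┄┄█┄··
··─┄╬╬█┄··
██████████
██████████

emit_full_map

┄░┄─█╬╬█·
╬░┄─┄░─╬╬
┄╬╬┄╬─╬╬─
─░█┄█─▲┄─
░─┄──┄┄█┄
···─┄╬╬█┄

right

··········
··········
┄─█╬╬█····
┄─┄░─╬╬┄··
╬┄╬─╬╬─┄··
█┄█──▲─┄··
┄──┄┄█┄┄··
·─┄╬╬█┄┄··
██████████
██████████

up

··········
··········
··········
┄─█╬╬█┄┄··
┄─┄░─╬╬┄··
╬┄╬─╬▲─┄··
█┄█──┄─┄··
┄──┄┄█┄┄··
·─┄╬╬█┄┄··
██████████

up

··········
··········
··········
···┄┄─╬╬··
┄─█╬╬█┄┄··
┄─┄░─▲╬┄··
╬┄╬─╬╬─┄··
█┄█──┄─┄··
┄──┄┄█┄┄··
·─┄╬╬█┄┄··

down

··········
··········
···┄┄─╬╬··
┄─█╬╬█┄┄··
┄─┄░─╬╬┄··
╬┄╬─╬▲─┄··
█┄█──┄─┄··
┄──┄┄█┄┄··
·─┄╬╬█┄┄··
██████████

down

··········
···┄┄─╬╬··
┄─█╬╬█┄┄··
┄─┄░─╬╬┄··
╬┄╬─╬╬─┄··
█┄█──▲─┄··
┄──┄┄█┄┄··
·─┄╬╬█┄┄··
██████████
██████████

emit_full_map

·····┄┄─╬╬
┄░┄─█╬╬█┄┄
╬░┄─┄░─╬╬┄
┄╬╬┄╬─╬╬─┄
─░█┄█──▲─┄
░─┄──┄┄█┄┄
···─┄╬╬█┄┄

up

··········
··········
···┄┄─╬╬··
┄─█╬╬█┄┄··
┄─┄░─╬╬┄··
╬┄╬─╬▲─┄··
█┄█──┄─┄··
┄──┄┄█┄┄··
·─┄╬╬█┄┄··
██████████

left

··········
··········
····┄┄─╬╬·
░┄─█╬╬█┄┄·
░┄─┄░─╬╬┄·
╬╬┄╬─▲╬─┄·
░█┄█──┄─┄·
─┄──┄┄█┄┄·
··─┄╬╬█┄┄·
██████████


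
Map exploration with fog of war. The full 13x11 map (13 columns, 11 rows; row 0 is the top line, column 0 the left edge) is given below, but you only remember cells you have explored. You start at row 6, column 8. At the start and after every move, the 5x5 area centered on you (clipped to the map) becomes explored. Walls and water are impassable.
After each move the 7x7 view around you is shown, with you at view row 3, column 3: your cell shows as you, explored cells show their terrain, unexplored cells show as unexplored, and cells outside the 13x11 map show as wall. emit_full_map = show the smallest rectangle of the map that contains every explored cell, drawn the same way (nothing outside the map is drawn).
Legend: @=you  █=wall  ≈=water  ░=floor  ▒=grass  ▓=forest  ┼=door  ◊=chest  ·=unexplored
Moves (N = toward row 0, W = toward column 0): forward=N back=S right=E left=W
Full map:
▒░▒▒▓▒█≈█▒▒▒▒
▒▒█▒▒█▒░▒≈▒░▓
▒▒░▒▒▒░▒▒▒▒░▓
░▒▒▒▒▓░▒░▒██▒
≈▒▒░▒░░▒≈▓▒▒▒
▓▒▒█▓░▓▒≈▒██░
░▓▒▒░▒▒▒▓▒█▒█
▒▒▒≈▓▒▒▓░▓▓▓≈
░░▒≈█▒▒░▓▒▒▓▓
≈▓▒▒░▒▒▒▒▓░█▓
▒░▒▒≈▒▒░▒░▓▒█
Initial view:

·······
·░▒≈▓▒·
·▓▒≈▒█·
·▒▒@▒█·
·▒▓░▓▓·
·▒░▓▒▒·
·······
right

·······
░▒≈▓▒▒·
▓▒≈▒██·
▒▒▓@█▒·
▒▓░▓▓▓·
▒░▓▒▒▓·
·······

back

░▒≈▓▒▒·
▓▒≈▒██·
▒▒▓▒█▒·
▒▓░@▓▓·
▒░▓▒▒▓·
·▒▒▓░█·
·······

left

·░▒≈▓▒▒
·▓▒≈▒██
·▒▒▓▒█▒
·▒▓@▓▓▓
·▒░▓▒▒▓
·▒▒▒▓░█
·······

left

··░▒≈▓▒
·░▓▒≈▒█
·▒▒▒▓▒█
·▒▒@░▓▓
·▒▒░▓▒▒
·▒▒▒▒▓░
·······

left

···░▒≈▓
·▓░▓▒≈▒
·░▒▒▒▓▒
·▓▒@▓░▓
·█▒▒░▓▒
·░▒▒▒▒▓
·······

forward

·······
·▒░░▒≈▓
·▓░▓▒≈▒
·░▒@▒▓▒
·▓▒▒▓░▓
·█▒▒░▓▒
·░▒▒▒▒▓

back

·▒░░▒≈▓
·▓░▓▒≈▒
·░▒▒▒▓▒
·▓▒@▓░▓
·█▒▒░▓▒
·░▒▒▒▒▓
·······

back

·▓░▓▒≈▒
·░▒▒▒▓▒
·▓▒▒▓░▓
·█▒@░▓▒
·░▒▒▒▒▓
·≈▒▒░▒·
███████

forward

·▒░░▒≈▓
·▓░▓▒≈▒
·░▒▒▒▓▒
·▓▒@▓░▓
·█▒▒░▓▒
·░▒▒▒▒▓
·≈▒▒░▒·

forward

·······
·▒░░▒≈▓
·▓░▓▒≈▒
·░▒@▒▓▒
·▓▒▒▓░▓
·█▒▒░▓▒
·░▒▒▒▒▓

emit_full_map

▒░░▒≈▓▒▒
▓░▓▒≈▒██
░▒@▒▓▒█▒
▓▒▒▓░▓▓▓
█▒▒░▓▒▒▓
░▒▒▒▒▓░█
≈▒▒░▒···

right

·······
▒░░▒≈▓▒
▓░▓▒≈▒█
░▒▒@▓▒█
▓▒▒▓░▓▓
█▒▒░▓▒▒
░▒▒▒▒▓░

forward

·······
·▓░▒░▒·
▒░░▒≈▓▒
▓░▓@≈▒█
░▒▒▒▓▒█
▓▒▒▓░▓▓
█▒▒░▓▒▒

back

·▓░▒░▒·
▒░░▒≈▓▒
▓░▓▒≈▒█
░▒▒@▓▒█
▓▒▒▓░▓▓
█▒▒░▓▒▒
░▒▒▒▒▓░

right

▓░▒░▒··
░░▒≈▓▒▒
░▓▒≈▒██
▒▒▒@▒█▒
▒▒▓░▓▓▓
▒▒░▓▒▒▓
▒▒▒▒▓░█

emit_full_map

·▓░▒░▒··
▒░░▒≈▓▒▒
▓░▓▒≈▒██
░▒▒▒@▒█▒
▓▒▒▓░▓▓▓
█▒▒░▓▒▒▓
░▒▒▒▒▓░█
≈▒▒░▒···


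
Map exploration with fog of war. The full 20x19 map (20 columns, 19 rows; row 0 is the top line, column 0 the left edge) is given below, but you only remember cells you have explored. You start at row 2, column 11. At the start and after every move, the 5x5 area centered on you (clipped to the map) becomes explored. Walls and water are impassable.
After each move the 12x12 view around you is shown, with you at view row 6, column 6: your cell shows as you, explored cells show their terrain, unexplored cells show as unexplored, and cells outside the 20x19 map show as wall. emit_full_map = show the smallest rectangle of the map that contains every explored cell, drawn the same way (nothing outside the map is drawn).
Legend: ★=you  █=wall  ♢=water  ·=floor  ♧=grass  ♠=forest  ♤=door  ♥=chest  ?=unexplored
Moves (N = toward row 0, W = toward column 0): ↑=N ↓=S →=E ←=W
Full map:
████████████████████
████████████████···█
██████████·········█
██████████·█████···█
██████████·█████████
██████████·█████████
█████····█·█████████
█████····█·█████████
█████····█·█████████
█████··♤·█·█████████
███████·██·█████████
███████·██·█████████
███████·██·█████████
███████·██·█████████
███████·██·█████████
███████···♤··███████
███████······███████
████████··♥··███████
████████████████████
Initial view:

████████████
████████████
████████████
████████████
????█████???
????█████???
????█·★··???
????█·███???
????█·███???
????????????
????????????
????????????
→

████████████
████████████
████████████
████████████
???██████???
???██████???
???█··★··???
???█·████???
???█·████???
????????????
????????????
????????????

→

████████████
████████████
████████████
████████████
??███████???
??███████???
??█···★··???
??█·█████???
??█·█████???
????????????
????????????
????????????

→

████████████
████████████
████████████
████████████
?████████???
?███████·???
?█····★··???
?█·█████·???
?█·██████???
????????????
????????????
????????????

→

████████████
████████████
████████████
████████████
█████████??█
███████··??█
█·····★··??█
█·█████··??█
█·███████??█
???????????█
???????????█
???????????█

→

████████████
████████████
████████████
████████████
█████████?██
██████···?██
······★··?██
·█████···?██
·████████?██
??????????██
??????????██
??????????██

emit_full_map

██████████
███████···
█······★··
█·█████···
█·████████

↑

████████████
████████████
████████████
████████████
████████████
█████████?██
██████★··?██
·········?██
·█████···?██
·████████?██
??????????██
??????????██

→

████████████
████████████
████████████
████████████
████████████
████████████
█████·★·████
········████
█████···████
████████?███
?????????███
?????????███

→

████████████
████████████
████████████
████████████
████████████
████████████
████··★█████
·······█████
████···█████
███████?████
????????████
????????████

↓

████████████
████████████
████████████
████████████
████████████
████···█████
······★█████
████···█████
████████████
????????████
????????████
????????████

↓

████████████
████████████
████████████
████████████
████···█████
·······█████
████··★█████
████████████
????████████
????????████
????????████
????????████

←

████████████
████████████
████████████
████████████
█████···████
········████
█████·★·████
████████████
????████████
?????????███
?????????███
?????????███

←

████████████
████████████
████████████
████████████
██████···███
·········███
·█████★··███
·███████████
????████████
??????????██
??????????██
??????????██

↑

████████████
████████████
████████████
████████████
████████████
██████···███
······★··███
·█████···███
·███████████
????████████
??????????██
??????????██

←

████████████
████████████
████████████
████████████
████████████
███████···██
█·····★···██
█·█████···██
█·██████████
?????███████
???????????█
???????????█

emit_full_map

███████████
███████···█
█·····★···█
█·█████···█
█·█████████
?????██████

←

████████████
████████████
████████████
████████████
?███████████
?███████···█
?█····★····█
?█·█████···█
?█·█████████
??????██████
????????????
????????????

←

████████████
████████████
████████████
████████████
??██████████
??███████···
??█···★·····
??█·█████···
??█·████████
???????█████
????????????
????????????

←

████████████
████████████
████████████
████████████
???█████████
???███████··
???█··★·····
???█·█████··
???█·███████
????????████
????????????
????????????

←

████████████
████████████
████████████
████████████
????████████
????███████·
????█·★·····
????█·█████·
????█·██████
?????????███
????????????
????????????

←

████████████
████████████
████████████
████████████
????████████
????████████
????██★·····
????██·█████
????██·█████
??????????██
????????????
????????????

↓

████████████
████████████
████████████
????████████
????████████
????██······
????██★█████
????██·█████
????██·██?██
????????????
????????????
????????????

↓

████████████
████████████
????████████
????████████
????██······
????██·█████
????██★█████
????██·██?██
????·█·██???
????????????
????????????
????????????

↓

████████████
????████████
????████████
????██······
????██·█████
????██·█████
????██★██?██
????·█·██???
????·█·██???
????????????
????????????
????????????

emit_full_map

████████████
████████···█
██·········█
██·█████···█
██·█████████
██★██?██████
·█·██???????
·█·██???????

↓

????████████
????████████
????██······
????██·█████
????██·█████
????██·██?██
????·█★██???
????·█·██???
????·█·██???
????????????
????????????
????????????

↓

????████████
????██······
????██·█████
????██·█████
????██·██?██
????·█·██???
????·█★██???
????·█·██???
????·█·██???
????????????
????????????
????????????

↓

????██······
????██·█████
????██·█████
????██·██?██
????·█·██???
????·█·██???
????·█★██???
????·█·██???
????██·██???
????????????
????????????
????????????

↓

????██·█████
????██·█████
????██·██?██
????·█·██???
????·█·██???
????·█·██???
????·█★██???
????██·██???
????██·██???
????????????
????????????
????????????

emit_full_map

████████████
████████···█
██·········█
██·█████···█
██·█████████
██·██?██████
·█·██???????
·█·██???????
·█·██???????
·█★██???????
██·██???????
██·██???????
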